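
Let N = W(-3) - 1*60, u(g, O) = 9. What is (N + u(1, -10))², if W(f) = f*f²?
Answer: 6084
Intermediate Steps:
W(f) = f³
N = -87 (N = (-3)³ - 1*60 = -27 - 60 = -87)
(N + u(1, -10))² = (-87 + 9)² = (-78)² = 6084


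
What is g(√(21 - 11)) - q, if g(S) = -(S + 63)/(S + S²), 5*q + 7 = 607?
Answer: -1142/9 + 53*√10/90 ≈ -125.03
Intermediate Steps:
q = 120 (q = -7/5 + (⅕)*607 = -7/5 + 607/5 = 120)
g(S) = -(63 + S)/(S + S²)
g(√(21 - 11)) - q = (-63 - √(21 - 11))/((√(21 - 11))*(1 + √(21 - 11))) - 1*120 = (-63 - √10)/((√10)*(1 + √10)) - 120 = (√10/10)*(-63 - √10)/(1 + √10) - 120 = √10*(-63 - √10)/(10*(1 + √10)) - 120 = -120 + √10*(-63 - √10)/(10*(1 + √10))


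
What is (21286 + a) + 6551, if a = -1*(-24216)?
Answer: 52053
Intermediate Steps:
a = 24216
(21286 + a) + 6551 = (21286 + 24216) + 6551 = 45502 + 6551 = 52053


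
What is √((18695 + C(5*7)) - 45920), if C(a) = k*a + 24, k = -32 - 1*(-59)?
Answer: 4*I*√1641 ≈ 162.04*I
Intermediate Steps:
k = 27 (k = -32 + 59 = 27)
C(a) = 24 + 27*a (C(a) = 27*a + 24 = 24 + 27*a)
√((18695 + C(5*7)) - 45920) = √((18695 + (24 + 27*(5*7))) - 45920) = √((18695 + (24 + 27*35)) - 45920) = √((18695 + (24 + 945)) - 45920) = √((18695 + 969) - 45920) = √(19664 - 45920) = √(-26256) = 4*I*√1641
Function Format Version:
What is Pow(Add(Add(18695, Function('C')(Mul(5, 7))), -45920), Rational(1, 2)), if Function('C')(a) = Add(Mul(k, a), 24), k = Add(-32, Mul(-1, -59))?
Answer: Mul(4, I, Pow(1641, Rational(1, 2))) ≈ Mul(162.04, I)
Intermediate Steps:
k = 27 (k = Add(-32, 59) = 27)
Function('C')(a) = Add(24, Mul(27, a)) (Function('C')(a) = Add(Mul(27, a), 24) = Add(24, Mul(27, a)))
Pow(Add(Add(18695, Function('C')(Mul(5, 7))), -45920), Rational(1, 2)) = Pow(Add(Add(18695, Add(24, Mul(27, Mul(5, 7)))), -45920), Rational(1, 2)) = Pow(Add(Add(18695, Add(24, Mul(27, 35))), -45920), Rational(1, 2)) = Pow(Add(Add(18695, Add(24, 945)), -45920), Rational(1, 2)) = Pow(Add(Add(18695, 969), -45920), Rational(1, 2)) = Pow(Add(19664, -45920), Rational(1, 2)) = Pow(-26256, Rational(1, 2)) = Mul(4, I, Pow(1641, Rational(1, 2)))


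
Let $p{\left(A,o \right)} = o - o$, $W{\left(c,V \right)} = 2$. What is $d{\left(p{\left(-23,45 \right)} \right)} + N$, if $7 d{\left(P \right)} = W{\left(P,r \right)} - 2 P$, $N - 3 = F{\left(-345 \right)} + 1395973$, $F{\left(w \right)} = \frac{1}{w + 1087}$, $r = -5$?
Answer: $\frac{1035814405}{742} \approx 1.396 \cdot 10^{6}$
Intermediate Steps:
$F{\left(w \right)} = \frac{1}{1087 + w}$
$p{\left(A,o \right)} = 0$
$N = \frac{1035814193}{742}$ ($N = 3 + \left(\frac{1}{1087 - 345} + 1395973\right) = 3 + \left(\frac{1}{742} + 1395973\right) = 3 + \frac{1035811967}{742} = \frac{1035814193}{742} \approx 1.396 \cdot 10^{6}$)
$d{\left(P \right)} = \frac{2}{7} - \frac{2 P}{7}$ ($d{\left(P \right)} = \frac{2 - 2 P}{7} = \frac{2}{7} - \frac{2 P}{7}$)
$d{\left(p{\left(-23,45 \right)} \right)} + N = \left(\frac{2}{7} - 0\right) + \frac{1035814193}{742} = \left(\frac{2}{7} + 0\right) + \frac{1035814193}{742} = \frac{2}{7} + \frac{1035814193}{742} = \frac{1035814405}{742}$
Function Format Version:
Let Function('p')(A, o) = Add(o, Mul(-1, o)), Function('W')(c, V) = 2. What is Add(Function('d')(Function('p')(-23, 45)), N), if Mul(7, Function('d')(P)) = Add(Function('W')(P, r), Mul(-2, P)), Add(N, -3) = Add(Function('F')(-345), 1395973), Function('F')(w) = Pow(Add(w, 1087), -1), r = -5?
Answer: Rational(1035814405, 742) ≈ 1.3960e+6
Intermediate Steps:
Function('F')(w) = Pow(Add(1087, w), -1)
Function('p')(A, o) = 0
N = Rational(1035814193, 742) (N = Add(3, Add(Pow(Add(1087, -345), -1), 1395973)) = Add(3, Add(Pow(742, -1), 1395973)) = Add(3, Add(Rational(1, 742), 1395973)) = Add(3, Rational(1035811967, 742)) = Rational(1035814193, 742) ≈ 1.3960e+6)
Function('d')(P) = Add(Rational(2, 7), Mul(Rational(-2, 7), P)) (Function('d')(P) = Mul(Rational(1, 7), Add(2, Mul(-2, P))) = Add(Rational(2, 7), Mul(Rational(-2, 7), P)))
Add(Function('d')(Function('p')(-23, 45)), N) = Add(Add(Rational(2, 7), Mul(Rational(-2, 7), 0)), Rational(1035814193, 742)) = Add(Add(Rational(2, 7), 0), Rational(1035814193, 742)) = Add(Rational(2, 7), Rational(1035814193, 742)) = Rational(1035814405, 742)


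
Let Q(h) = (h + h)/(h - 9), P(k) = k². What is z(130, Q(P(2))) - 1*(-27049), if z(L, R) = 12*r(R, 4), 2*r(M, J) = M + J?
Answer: 135317/5 ≈ 27063.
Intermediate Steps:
Q(h) = 2*h/(-9 + h) (Q(h) = (2*h)/(-9 + h) = 2*h/(-9 + h))
r(M, J) = J/2 + M/2 (r(M, J) = (M + J)/2 = (J + M)/2 = J/2 + M/2)
z(L, R) = 24 + 6*R (z(L, R) = 12*((½)*4 + R/2) = 12*(2 + R/2) = 24 + 6*R)
z(130, Q(P(2))) - 1*(-27049) = (24 + 6*(2*2²/(-9 + 2²))) - 1*(-27049) = (24 + 6*(2*4/(-9 + 4))) + 27049 = (24 + 6*(2*4/(-5))) + 27049 = (24 + 6*(2*4*(-⅕))) + 27049 = (24 + 6*(-8/5)) + 27049 = (24 - 48/5) + 27049 = 72/5 + 27049 = 135317/5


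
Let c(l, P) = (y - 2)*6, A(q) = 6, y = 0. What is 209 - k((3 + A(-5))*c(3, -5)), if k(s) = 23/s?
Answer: 22595/108 ≈ 209.21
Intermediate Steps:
c(l, P) = -12 (c(l, P) = (0 - 2)*6 = -2*6 = -12)
209 - k((3 + A(-5))*c(3, -5)) = 209 - 23/((3 + 6)*(-12)) = 209 - 23/(9*(-12)) = 209 - 23/(-108) = 209 - 23*(-1)/108 = 209 - 1*(-23/108) = 209 + 23/108 = 22595/108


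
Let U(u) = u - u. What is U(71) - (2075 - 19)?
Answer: -2056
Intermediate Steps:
U(u) = 0
U(71) - (2075 - 19) = 0 - (2075 - 19) = 0 - 1*2056 = 0 - 2056 = -2056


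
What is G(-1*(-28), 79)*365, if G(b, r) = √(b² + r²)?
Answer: 1825*√281 ≈ 30593.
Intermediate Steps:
G(-1*(-28), 79)*365 = √((-1*(-28))² + 79²)*365 = √(28² + 6241)*365 = √(784 + 6241)*365 = √7025*365 = (5*√281)*365 = 1825*√281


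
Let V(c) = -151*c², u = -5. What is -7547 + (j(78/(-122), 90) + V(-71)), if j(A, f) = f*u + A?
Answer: -46920507/61 ≈ -7.6919e+5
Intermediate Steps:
j(A, f) = A - 5*f (j(A, f) = f*(-5) + A = -5*f + A = A - 5*f)
-7547 + (j(78/(-122), 90) + V(-71)) = -7547 + ((78/(-122) - 5*90) - 151*(-71)²) = -7547 + ((78*(-1/122) - 450) - 151*5041) = -7547 + ((-39/61 - 450) - 761191) = -7547 + (-27489/61 - 761191) = -7547 - 46460140/61 = -46920507/61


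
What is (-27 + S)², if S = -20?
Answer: 2209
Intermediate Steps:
(-27 + S)² = (-27 - 20)² = (-47)² = 2209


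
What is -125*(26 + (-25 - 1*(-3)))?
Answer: -500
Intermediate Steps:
-125*(26 + (-25 - 1*(-3))) = -125*(26 + (-25 + 3)) = -125*(26 - 22) = -125*4 = -500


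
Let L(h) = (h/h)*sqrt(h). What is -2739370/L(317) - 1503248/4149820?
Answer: -375812/1037455 - 2739370*sqrt(317)/317 ≈ -1.5386e+5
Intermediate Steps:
L(h) = sqrt(h) (L(h) = 1*sqrt(h) = sqrt(h))
-2739370/L(317) - 1503248/4149820 = -2739370*sqrt(317)/317 - 1503248/4149820 = -2739370*sqrt(317)/317 - 1503248*1/4149820 = -2739370*sqrt(317)/317 - 375812/1037455 = -375812/1037455 - 2739370*sqrt(317)/317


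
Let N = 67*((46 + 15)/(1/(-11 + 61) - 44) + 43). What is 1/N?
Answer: 2199/6130969 ≈ 0.00035867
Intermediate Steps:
N = 6130969/2199 (N = 67*(61/(1/50 - 44) + 43) = 67*(61/(-2199/50) + 43) = 67*(61*(-50/2199) + 43) = 67*(-3050/2199 + 43) = 67*(91507/2199) = 6130969/2199 ≈ 2788.1)
1/N = 1/(6130969/2199) = 2199/6130969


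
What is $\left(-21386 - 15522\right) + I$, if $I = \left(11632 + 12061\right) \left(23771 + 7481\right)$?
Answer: $740416728$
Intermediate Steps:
$I = 740453636$ ($I = 23693 \cdot 31252 = 740453636$)
$\left(-21386 - 15522\right) + I = \left(-21386 - 15522\right) + 740453636 = -36908 + 740453636 = 740416728$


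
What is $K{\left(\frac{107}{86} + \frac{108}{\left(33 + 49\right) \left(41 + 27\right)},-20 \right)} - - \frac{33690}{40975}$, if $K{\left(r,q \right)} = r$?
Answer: $\frac{512289248}{245612345} \approx 2.0858$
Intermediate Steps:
$K{\left(\frac{107}{86} + \frac{108}{\left(33 + 49\right) \left(41 + 27\right)},-20 \right)} - - \frac{33690}{40975} = \left(\frac{107}{86} + \frac{108}{\left(33 + 49\right) \left(41 + 27\right)}\right) - - \frac{33690}{40975} = \left(107 \cdot \frac{1}{86} + \frac{108}{82 \cdot 68}\right) - \left(-33690\right) \frac{1}{40975} = \left(\frac{107}{86} + \frac{108}{5576}\right) - - \frac{6738}{8195} = \left(\frac{107}{86} + 108 \cdot \frac{1}{5576}\right) + \frac{6738}{8195} = \left(\frac{107}{86} + \frac{27}{1394}\right) + \frac{6738}{8195} = \frac{37870}{29971} + \frac{6738}{8195} = \frac{512289248}{245612345}$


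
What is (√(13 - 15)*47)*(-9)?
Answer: -423*I*√2 ≈ -598.21*I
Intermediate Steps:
(√(13 - 15)*47)*(-9) = (√(-2)*47)*(-9) = ((I*√2)*47)*(-9) = (47*I*√2)*(-9) = -423*I*√2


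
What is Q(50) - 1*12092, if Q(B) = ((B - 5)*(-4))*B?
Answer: -21092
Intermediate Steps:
Q(B) = B*(20 - 4*B) (Q(B) = ((-5 + B)*(-4))*B = (20 - 4*B)*B = B*(20 - 4*B))
Q(50) - 1*12092 = 4*50*(5 - 1*50) - 1*12092 = 4*50*(5 - 50) - 12092 = 4*50*(-45) - 12092 = -9000 - 12092 = -21092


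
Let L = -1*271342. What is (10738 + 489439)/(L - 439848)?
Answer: -500177/711190 ≈ -0.70330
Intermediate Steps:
L = -271342
(10738 + 489439)/(L - 439848) = (10738 + 489439)/(-271342 - 439848) = 500177/(-711190) = 500177*(-1/711190) = -500177/711190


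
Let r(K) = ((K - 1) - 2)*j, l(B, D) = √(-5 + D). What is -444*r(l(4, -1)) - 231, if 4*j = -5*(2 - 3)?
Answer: 1434 - 555*I*√6 ≈ 1434.0 - 1359.5*I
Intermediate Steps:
j = 5/4 (j = (-5*(2 - 3))/4 = (-5*(-1))/4 = (¼)*5 = 5/4 ≈ 1.2500)
r(K) = -15/4 + 5*K/4 (r(K) = ((K - 1) - 2)*(5/4) = ((-1 + K) - 2)*(5/4) = (-3 + K)*(5/4) = -15/4 + 5*K/4)
-444*r(l(4, -1)) - 231 = -444*(-15/4 + 5*√(-5 - 1)/4) - 231 = -444*(-15/4 + 5*√(-6)/4) - 231 = -444*(-15/4 + 5*(I*√6)/4) - 231 = -444*(-15/4 + 5*I*√6/4) - 231 = (1665 - 555*I*√6) - 231 = 1434 - 555*I*√6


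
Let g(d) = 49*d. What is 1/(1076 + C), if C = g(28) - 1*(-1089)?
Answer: 1/3537 ≈ 0.00028273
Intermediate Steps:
C = 2461 (C = 49*28 - 1*(-1089) = 1372 + 1089 = 2461)
1/(1076 + C) = 1/(1076 + 2461) = 1/3537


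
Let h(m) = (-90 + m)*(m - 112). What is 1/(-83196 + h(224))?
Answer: -1/68188 ≈ -1.4665e-5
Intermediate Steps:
h(m) = (-112 + m)*(-90 + m) (h(m) = (-90 + m)*(-112 + m) = (-112 + m)*(-90 + m))
1/(-83196 + h(224)) = 1/(-83196 + (10080 + 224² - 202*224)) = 1/(-83196 + (10080 + 50176 - 45248)) = 1/(-83196 + 15008) = 1/(-68188) = -1/68188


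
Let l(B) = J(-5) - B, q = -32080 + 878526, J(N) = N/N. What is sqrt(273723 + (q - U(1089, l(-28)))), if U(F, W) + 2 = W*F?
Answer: sqrt(1088590) ≈ 1043.4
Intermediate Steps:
J(N) = 1
q = 846446
l(B) = 1 - B
U(F, W) = -2 + F*W (U(F, W) = -2 + W*F = -2 + F*W)
sqrt(273723 + (q - U(1089, l(-28)))) = sqrt(273723 + (846446 - (-2 + 1089*(1 - 1*(-28))))) = sqrt(273723 + (846446 - (-2 + 1089*(1 + 28)))) = sqrt(273723 + (846446 - (-2 + 1089*29))) = sqrt(273723 + (846446 - (-2 + 31581))) = sqrt(273723 + (846446 - 1*31579)) = sqrt(273723 + (846446 - 31579)) = sqrt(273723 + 814867) = sqrt(1088590)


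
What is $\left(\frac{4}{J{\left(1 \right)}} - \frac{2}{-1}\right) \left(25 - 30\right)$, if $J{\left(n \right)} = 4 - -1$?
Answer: $-14$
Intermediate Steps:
$J{\left(n \right)} = 5$ ($J{\left(n \right)} = 4 + 1 = 5$)
$\left(\frac{4}{J{\left(1 \right)}} - \frac{2}{-1}\right) \left(25 - 30\right) = \left(\frac{4}{5} - \frac{2}{-1}\right) \left(25 - 30\right) = \left(4 \cdot \frac{1}{5} - -2\right) \left(-5\right) = \left(\frac{4}{5} + 2\right) \left(-5\right) = \frac{14}{5} \left(-5\right) = -14$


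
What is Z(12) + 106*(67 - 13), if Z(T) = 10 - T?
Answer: 5722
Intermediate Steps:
Z(12) + 106*(67 - 13) = (10 - 1*12) + 106*(67 - 13) = (10 - 12) + 106*54 = -2 + 5724 = 5722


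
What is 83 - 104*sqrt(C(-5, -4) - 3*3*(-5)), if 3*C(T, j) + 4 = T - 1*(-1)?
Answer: 83 - 104*sqrt(381)/3 ≈ -593.67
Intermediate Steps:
C(T, j) = -1 + T/3 (C(T, j) = -4/3 + (T - 1*(-1))/3 = -4/3 + (T + 1)/3 = -4/3 + (1 + T)/3 = -4/3 + (1/3 + T/3) = -1 + T/3)
83 - 104*sqrt(C(-5, -4) - 3*3*(-5)) = 83 - 104*sqrt((-1 + (1/3)*(-5)) - 3*3*(-5)) = 83 - 104*sqrt((-1 - 5/3) - 9*(-5)) = 83 - 104*sqrt(-8/3 + 45) = 83 - 104*sqrt(381)/3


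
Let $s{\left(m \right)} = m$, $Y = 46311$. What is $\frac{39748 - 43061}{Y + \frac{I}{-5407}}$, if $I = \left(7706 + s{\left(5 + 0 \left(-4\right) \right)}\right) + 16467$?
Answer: $- \frac{17913391}{250379399} \approx -0.071545$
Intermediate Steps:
$I = 24178$ ($I = \left(7706 + \left(5 + 0 \left(-4\right)\right)\right) + 16467 = \left(7706 + \left(5 + 0\right)\right) + 16467 = \left(7706 + 5\right) + 16467 = 7711 + 16467 = 24178$)
$\frac{39748 - 43061}{Y + \frac{I}{-5407}} = \frac{39748 - 43061}{46311 + \frac{24178}{-5407}} = - \frac{3313}{46311 + 24178 \left(- \frac{1}{5407}\right)} = - \frac{3313}{46311 - \frac{24178}{5407}} = - \frac{3313}{\frac{250379399}{5407}} = \left(-3313\right) \frac{5407}{250379399} = - \frac{17913391}{250379399}$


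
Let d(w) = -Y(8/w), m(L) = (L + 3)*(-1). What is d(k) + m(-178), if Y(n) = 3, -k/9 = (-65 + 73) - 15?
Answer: 172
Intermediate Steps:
m(L) = -3 - L (m(L) = (3 + L)*(-1) = -3 - L)
k = 63 (k = -9*((-65 + 73) - 15) = -9*(8 - 15) = -9*(-7) = 63)
d(w) = -3 (d(w) = -1*3 = -3)
d(k) + m(-178) = -3 + (-3 - 1*(-178)) = -3 + (-3 + 178) = -3 + 175 = 172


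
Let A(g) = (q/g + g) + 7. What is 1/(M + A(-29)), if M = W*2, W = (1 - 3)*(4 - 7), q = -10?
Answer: -29/280 ≈ -0.10357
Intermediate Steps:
W = 6 (W = -2*(-3) = 6)
A(g) = 7 + g - 10/g (A(g) = (-10/g + g) + 7 = (g - 10/g) + 7 = 7 + g - 10/g)
M = 12 (M = 6*2 = 12)
1/(M + A(-29)) = 1/(12 + (7 - 29 - 10/(-29))) = 1/(12 + (7 - 29 - 10*(-1/29))) = 1/(12 + (7 - 29 + 10/29)) = 1/(12 - 628/29) = 1/(-280/29) = -29/280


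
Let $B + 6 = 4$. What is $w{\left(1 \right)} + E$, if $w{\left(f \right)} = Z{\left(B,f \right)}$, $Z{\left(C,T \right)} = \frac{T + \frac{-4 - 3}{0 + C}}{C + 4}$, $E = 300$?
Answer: $\frac{1209}{4} \approx 302.25$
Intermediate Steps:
$B = -2$ ($B = -6 + 4 = -2$)
$Z{\left(C,T \right)} = \frac{T - \frac{7}{C}}{4 + C}$
$w{\left(f \right)} = \frac{7}{4} + \frac{f}{2}$ ($w{\left(f \right)} = \frac{-7 - 2 f}{\left(-2\right) \left(4 - 2\right)} = - \frac{-7 - 2 f}{2 \cdot 2} = \left(- \frac{1}{2}\right) \frac{1}{2} \left(-7 - 2 f\right) = \frac{7}{4} + \frac{f}{2}$)
$w{\left(1 \right)} + E = \left(\frac{7}{4} + \frac{1}{2} \cdot 1\right) + 300 = \left(\frac{7}{4} + \frac{1}{2}\right) + 300 = \frac{9}{4} + 300 = \frac{1209}{4}$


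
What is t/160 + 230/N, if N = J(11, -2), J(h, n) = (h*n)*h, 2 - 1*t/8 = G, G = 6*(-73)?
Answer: 2547/121 ≈ 21.050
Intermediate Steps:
G = -438
t = 3520 (t = 16 - 8*(-438) = 16 + 3504 = 3520)
J(h, n) = n*h**2
N = -242 (N = -2*11**2 = -2*121 = -242)
t/160 + 230/N = 3520/160 + 230/(-242) = 3520*(1/160) + 230*(-1/242) = 22 - 115/121 = 2547/121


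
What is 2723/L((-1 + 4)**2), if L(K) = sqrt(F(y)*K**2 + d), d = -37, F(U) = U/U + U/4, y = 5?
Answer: 778*sqrt(581)/83 ≈ 225.94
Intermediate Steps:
F(U) = 1 + U/4 (F(U) = 1 + U*(1/4) = 1 + U/4)
L(K) = sqrt(-37 + 9*K**2/4) (L(K) = sqrt((1 + (1/4)*5)*K**2 - 37) = sqrt((1 + 5/4)*K**2 - 37) = sqrt(9*K**2/4 - 37) = sqrt(-37 + 9*K**2/4))
2723/L((-1 + 4)**2) = 2723/((sqrt(-148 + 9*((-1 + 4)**2)**2)/2)) = 2723/((sqrt(-148 + 9*(3**2)**2)/2)) = 2723/((sqrt(-148 + 9*9**2)/2)) = 2723/((sqrt(-148 + 9*81)/2)) = 2723/((sqrt(-148 + 729)/2)) = 2723/((sqrt(581)/2)) = 2723*(2*sqrt(581)/581) = 778*sqrt(581)/83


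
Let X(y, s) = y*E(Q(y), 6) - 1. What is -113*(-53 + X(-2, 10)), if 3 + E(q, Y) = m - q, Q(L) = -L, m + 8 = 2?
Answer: 3616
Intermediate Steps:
m = -6 (m = -8 + 2 = -6)
E(q, Y) = -9 - q (E(q, Y) = -3 + (-6 - q) = -9 - q)
X(y, s) = -1 + y*(-9 + y) (X(y, s) = y*(-9 - (-1)*y) - 1 = y*(-9 + y) - 1 = -1 + y*(-9 + y))
-113*(-53 + X(-2, 10)) = -113*(-53 + (-1 - 2*(-9 - 2))) = -113*(-53 + (-1 - 2*(-11))) = -113*(-53 + (-1 + 22)) = -113*(-53 + 21) = -113*(-32) = 3616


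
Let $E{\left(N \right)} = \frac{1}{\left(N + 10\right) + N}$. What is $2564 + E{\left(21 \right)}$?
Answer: $\frac{133329}{52} \approx 2564.0$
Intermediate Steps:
$E{\left(N \right)} = \frac{1}{10 + 2 N}$ ($E{\left(N \right)} = \frac{1}{\left(10 + N\right) + N} = \frac{1}{10 + 2 N}$)
$2564 + E{\left(21 \right)} = 2564 + \frac{1}{2 \left(5 + 21\right)} = 2564 + \frac{1}{2 \cdot 26} = 2564 + \frac{1}{2} \cdot \frac{1}{26} = 2564 + \frac{1}{52} = \frac{133329}{52}$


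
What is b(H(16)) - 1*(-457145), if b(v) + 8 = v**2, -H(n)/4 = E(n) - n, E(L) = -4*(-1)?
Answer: 459441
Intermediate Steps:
E(L) = 4
H(n) = -16 + 4*n (H(n) = -4*(4 - n) = -16 + 4*n)
b(v) = -8 + v**2
b(H(16)) - 1*(-457145) = (-8 + (-16 + 4*16)**2) - 1*(-457145) = (-8 + (-16 + 64)**2) + 457145 = (-8 + 48**2) + 457145 = (-8 + 2304) + 457145 = 2296 + 457145 = 459441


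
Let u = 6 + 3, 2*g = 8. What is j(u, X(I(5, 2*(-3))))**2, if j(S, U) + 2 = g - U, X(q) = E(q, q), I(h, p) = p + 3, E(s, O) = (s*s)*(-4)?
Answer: 1444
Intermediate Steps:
g = 4 (g = (1/2)*8 = 4)
E(s, O) = -4*s**2 (E(s, O) = s**2*(-4) = -4*s**2)
u = 9
I(h, p) = 3 + p
X(q) = -4*q**2
j(S, U) = 2 - U (j(S, U) = -2 + (4 - U) = 2 - U)
j(u, X(I(5, 2*(-3))))**2 = (2 - (-4)*(3 + 2*(-3))**2)**2 = (2 - (-4)*(3 - 6)**2)**2 = (2 - (-4)*(-3)**2)**2 = (2 - (-4)*9)**2 = (2 - 1*(-36))**2 = (2 + 36)**2 = 38**2 = 1444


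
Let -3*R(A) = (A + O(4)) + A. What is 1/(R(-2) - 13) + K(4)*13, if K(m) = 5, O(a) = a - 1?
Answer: 2467/38 ≈ 64.921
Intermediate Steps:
O(a) = -1 + a
R(A) = -1 - 2*A/3 (R(A) = -((A + (-1 + 4)) + A)/3 = -((A + 3) + A)/3 = -((3 + A) + A)/3 = -(3 + 2*A)/3 = -1 - 2*A/3)
1/(R(-2) - 13) + K(4)*13 = 1/((-1 - 2/3*(-2)) - 13) + 5*13 = 1/((-1 + 4/3) - 13) + 65 = 1/(1/3 - 13) + 65 = 1/(-38/3) + 65 = -3/38 + 65 = 2467/38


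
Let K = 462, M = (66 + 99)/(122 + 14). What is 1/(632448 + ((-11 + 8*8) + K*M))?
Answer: 68/43048183 ≈ 1.5796e-6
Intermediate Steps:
M = 165/136 ≈ 1.2132
1/(632448 + ((-11 + 8*8) + K*M)) = 1/(632448 + ((-11 + 8*8) + 462*(165/136))) = 1/(632448 + ((-11 + 64) + 38115/68)) = 1/(632448 + (53 + 38115/68)) = 1/(632448 + 41719/68) = 1/(43048183/68) = 68/43048183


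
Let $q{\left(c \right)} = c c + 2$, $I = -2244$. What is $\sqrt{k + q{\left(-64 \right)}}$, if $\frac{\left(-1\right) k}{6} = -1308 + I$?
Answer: $11 \sqrt{210} \approx 159.41$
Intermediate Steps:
$q{\left(c \right)} = 2 + c^{2}$ ($q{\left(c \right)} = c^{2} + 2 = 2 + c^{2}$)
$k = 21312$ ($k = - 6 \left(-1308 - 2244\right) = \left(-6\right) \left(-3552\right) = 21312$)
$\sqrt{k + q{\left(-64 \right)}} = \sqrt{21312 + \left(2 + \left(-64\right)^{2}\right)} = \sqrt{21312 + \left(2 + 4096\right)} = \sqrt{21312 + 4098} = \sqrt{25410} = 11 \sqrt{210}$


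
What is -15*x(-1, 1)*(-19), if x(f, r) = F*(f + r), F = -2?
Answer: 0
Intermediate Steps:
x(f, r) = -2*f - 2*r (x(f, r) = -2*(f + r) = -2*f - 2*r)
-15*x(-1, 1)*(-19) = -15*(-2*(-1) - 2*1)*(-19) = -15*(2 - 2)*(-19) = -15*0*(-19) = 0*(-19) = 0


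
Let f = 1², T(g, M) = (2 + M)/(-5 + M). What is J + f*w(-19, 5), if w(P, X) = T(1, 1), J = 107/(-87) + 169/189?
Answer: -23803/21924 ≈ -1.0857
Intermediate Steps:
J = -1840/5481 (J = 107*(-1/87) + 169*(1/189) = -107/87 + 169/189 = -1840/5481 ≈ -0.33571)
T(g, M) = (2 + M)/(-5 + M)
w(P, X) = -¾ (w(P, X) = (2 + 1)/(-5 + 1) = 3/(-4) = -¼*3 = -¾)
f = 1
J + f*w(-19, 5) = -1840/5481 + 1*(-¾) = -1840/5481 - ¾ = -23803/21924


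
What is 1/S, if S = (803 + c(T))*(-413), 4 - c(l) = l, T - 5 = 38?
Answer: -1/315532 ≈ -3.1693e-6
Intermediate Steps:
T = 43 (T = 5 + 38 = 43)
c(l) = 4 - l
S = -315532 (S = (803 + (4 - 1*43))*(-413) = (803 + (4 - 43))*(-413) = (803 - 39)*(-413) = 764*(-413) = -315532)
1/S = 1/(-315532) = -1/315532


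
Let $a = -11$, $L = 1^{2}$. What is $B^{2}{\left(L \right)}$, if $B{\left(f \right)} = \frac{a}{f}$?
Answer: $121$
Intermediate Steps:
$L = 1$
$B{\left(f \right)} = - \frac{11}{f}$
$B^{2}{\left(L \right)} = \left(- \frac{11}{1}\right)^{2} = \left(\left(-11\right) 1\right)^{2} = \left(-11\right)^{2} = 121$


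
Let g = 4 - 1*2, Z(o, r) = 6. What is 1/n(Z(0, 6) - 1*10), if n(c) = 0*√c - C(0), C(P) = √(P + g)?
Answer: -√2/2 ≈ -0.70711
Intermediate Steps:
g = 2 (g = 4 - 2 = 2)
C(P) = √(2 + P) (C(P) = √(P + 2) = √(2 + P))
n(c) = -√2 (n(c) = 0*√c - √(2 + 0) = 0 - √2 = -√2)
1/n(Z(0, 6) - 1*10) = 1/(-√2) = -√2/2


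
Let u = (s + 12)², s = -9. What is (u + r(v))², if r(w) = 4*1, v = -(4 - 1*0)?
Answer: 169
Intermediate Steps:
v = -4 (v = -(4 + 0) = -1*4 = -4)
r(w) = 4
u = 9 (u = (-9 + 12)² = 3² = 9)
(u + r(v))² = (9 + 4)² = 13² = 169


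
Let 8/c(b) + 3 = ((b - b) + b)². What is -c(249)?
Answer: -4/30999 ≈ -0.00012904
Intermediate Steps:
c(b) = 8/(-3 + b²) (c(b) = 8/(-3 + ((b - b) + b)²) = 8/(-3 + (0 + b)²) = 8/(-3 + b²))
-c(249) = -8/(-3 + 249²) = -8/(-3 + 62001) = -8/61998 = -1*4/30999 = -4/30999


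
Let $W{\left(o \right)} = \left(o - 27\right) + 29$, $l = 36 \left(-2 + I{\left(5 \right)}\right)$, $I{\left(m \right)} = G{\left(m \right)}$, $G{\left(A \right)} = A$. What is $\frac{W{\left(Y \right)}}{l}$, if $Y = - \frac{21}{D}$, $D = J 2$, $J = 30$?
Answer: $\frac{11}{720} \approx 0.015278$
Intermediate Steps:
$I{\left(m \right)} = m$
$D = 60$ ($D = 30 \cdot 2 = 60$)
$l = 108$ ($l = 36 \left(-2 + 5\right) = 36 \cdot 3 = 108$)
$Y = - \frac{7}{20}$ ($Y = - \frac{21}{60} = \left(-21\right) \frac{1}{60} = - \frac{7}{20} \approx -0.35$)
$W{\left(o \right)} = 2 + o$ ($W{\left(o \right)} = \left(-27 + o\right) + 29 = 2 + o$)
$\frac{W{\left(Y \right)}}{l} = \frac{2 - \frac{7}{20}}{108} = \frac{33}{20} \cdot \frac{1}{108} = \frac{11}{720}$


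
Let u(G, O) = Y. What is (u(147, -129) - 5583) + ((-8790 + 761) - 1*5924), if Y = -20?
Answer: -19556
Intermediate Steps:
u(G, O) = -20
(u(147, -129) - 5583) + ((-8790 + 761) - 1*5924) = (-20 - 5583) + ((-8790 + 761) - 1*5924) = -5603 + (-8029 - 5924) = -5603 - 13953 = -19556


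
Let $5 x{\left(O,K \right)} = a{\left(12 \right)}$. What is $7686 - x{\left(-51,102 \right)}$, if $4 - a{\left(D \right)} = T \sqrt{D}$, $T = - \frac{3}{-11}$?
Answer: $\frac{38426}{5} + \frac{6 \sqrt{3}}{55} \approx 7685.4$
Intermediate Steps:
$T = \frac{3}{11}$ ($T = \left(-3\right) \left(- \frac{1}{11}\right) = \frac{3}{11} \approx 0.27273$)
$a{\left(D \right)} = 4 - \frac{3 \sqrt{D}}{11}$
$x{\left(O,K \right)} = \frac{4}{5} - \frac{6 \sqrt{3}}{55}$ ($x{\left(O,K \right)} = \frac{4 - \frac{3 \sqrt{12}}{11}}{5} = \frac{4 - \frac{3 \cdot 2 \sqrt{3}}{11}}{5} = \frac{4 - \frac{6 \sqrt{3}}{11}}{5} = \frac{4}{5} - \frac{6 \sqrt{3}}{55}$)
$7686 - x{\left(-51,102 \right)} = 7686 - \left(\frac{4}{5} - \frac{6 \sqrt{3}}{55}\right) = \frac{38426}{5} + \frac{6 \sqrt{3}}{55}$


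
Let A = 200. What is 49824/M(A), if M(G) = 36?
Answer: 1384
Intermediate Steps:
49824/M(A) = 49824/36 = 49824*(1/36) = 1384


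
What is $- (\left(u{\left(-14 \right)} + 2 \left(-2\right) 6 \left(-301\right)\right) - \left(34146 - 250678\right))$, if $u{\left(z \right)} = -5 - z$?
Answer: $-223765$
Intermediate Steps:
$- (\left(u{\left(-14 \right)} + 2 \left(-2\right) 6 \left(-301\right)\right) - \left(34146 - 250678\right)) = - (\left(\left(-5 - -14\right) + 2 \left(-2\right) 6 \left(-301\right)\right) - \left(34146 - 250678\right)) = - (\left(\left(-5 + 14\right) + \left(-4\right) 6 \left(-301\right)\right) - -216532) = - (\left(9 - -7224\right) + 216532) = - (\left(9 + 7224\right) + 216532) = - (7233 + 216532) = \left(-1\right) 223765 = -223765$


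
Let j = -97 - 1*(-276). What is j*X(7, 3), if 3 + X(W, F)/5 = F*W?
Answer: 16110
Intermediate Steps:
X(W, F) = -15 + 5*F*W (X(W, F) = -15 + 5*(F*W) = -15 + 5*F*W)
j = 179 (j = -97 + 276 = 179)
j*X(7, 3) = 179*(-15 + 5*3*7) = 179*(-15 + 105) = 179*90 = 16110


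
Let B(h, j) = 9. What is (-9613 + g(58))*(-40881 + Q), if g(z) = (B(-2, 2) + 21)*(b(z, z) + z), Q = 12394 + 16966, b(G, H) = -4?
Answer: 92087353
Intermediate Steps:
Q = 29360
g(z) = -120 + 30*z (g(z) = (9 + 21)*(-4 + z) = 30*(-4 + z) = -120 + 30*z)
(-9613 + g(58))*(-40881 + Q) = (-9613 + (-120 + 30*58))*(-40881 + 29360) = (-9613 + (-120 + 1740))*(-11521) = (-9613 + 1620)*(-11521) = -7993*(-11521) = 92087353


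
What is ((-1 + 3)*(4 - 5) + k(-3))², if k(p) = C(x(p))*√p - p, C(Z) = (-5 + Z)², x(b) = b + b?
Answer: -43922 + 242*I*√3 ≈ -43922.0 + 419.16*I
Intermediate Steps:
x(b) = 2*b
k(p) = -p + √p*(-5 + 2*p)² (k(p) = (-5 + 2*p)²*√p - p = √p*(-5 + 2*p)² - p = -p + √p*(-5 + 2*p)²)
((-1 + 3)*(4 - 5) + k(-3))² = ((-1 + 3)*(4 - 5) + (-1*(-3) + √(-3)*(-5 + 2*(-3))²))² = (2*(-1) + (3 + (I*√3)*(-5 - 6)²))² = (-2 + (3 + (I*√3)*(-11)²))² = (-2 + (3 + (I*√3)*121))² = (-2 + (3 + 121*I*√3))² = (1 + 121*I*√3)²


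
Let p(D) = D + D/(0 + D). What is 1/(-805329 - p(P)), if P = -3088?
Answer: -1/802242 ≈ -1.2465e-6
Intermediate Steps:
p(D) = 1 + D (p(D) = D + D/D = D + 1 = 1 + D)
1/(-805329 - p(P)) = 1/(-805329 - (1 - 3088)) = 1/(-805329 - 1*(-3087)) = 1/(-805329 + 3087) = 1/(-802242) = -1/802242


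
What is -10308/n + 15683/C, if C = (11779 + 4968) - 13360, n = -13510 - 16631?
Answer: 18800537/3781021 ≈ 4.9723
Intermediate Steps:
n = -30141
C = 3387 (C = 16747 - 13360 = 3387)
-10308/n + 15683/C = -10308/(-30141) + 15683/3387 = -10308*(-1/30141) + 15683*(1/3387) = 3436/10047 + 15683/3387 = 18800537/3781021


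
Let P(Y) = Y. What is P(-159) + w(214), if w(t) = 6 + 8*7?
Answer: -97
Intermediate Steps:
w(t) = 62 (w(t) = 6 + 56 = 62)
P(-159) + w(214) = -159 + 62 = -97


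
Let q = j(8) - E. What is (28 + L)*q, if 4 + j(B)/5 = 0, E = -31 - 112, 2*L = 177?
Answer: 28659/2 ≈ 14330.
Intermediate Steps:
L = 177/2 (L = (½)*177 = 177/2 ≈ 88.500)
E = -143
j(B) = -20 (j(B) = -20 + 5*0 = -20 + 0 = -20)
q = 123 (q = -20 - 1*(-143) = -20 + 143 = 123)
(28 + L)*q = (28 + 177/2)*123 = (233/2)*123 = 28659/2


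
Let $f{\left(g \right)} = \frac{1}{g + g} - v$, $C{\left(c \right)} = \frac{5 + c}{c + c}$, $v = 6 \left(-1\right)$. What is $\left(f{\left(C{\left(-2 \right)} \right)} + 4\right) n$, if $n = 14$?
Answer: $\frac{392}{3} \approx 130.67$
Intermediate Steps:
$v = -6$
$C{\left(c \right)} = \frac{5 + c}{2 c}$
$f{\left(g \right)} = 6 + \frac{1}{2 g}$ ($f{\left(g \right)} = \frac{1}{g + g} - -6 = \frac{1}{2 g} + 6 = 6 + \frac{1}{2 g}$)
$\left(f{\left(C{\left(-2 \right)} \right)} + 4\right) n = \left(\left(6 + \frac{1}{2 \frac{5 - 2}{2 \left(-2\right)}}\right) + 4\right) 14 = \left(\left(6 + \frac{1}{2 \cdot \frac{1}{2} \left(- \frac{1}{2}\right) 3}\right) + 4\right) 14 = \left(\left(6 + \frac{1}{2 \left(- \frac{3}{4}\right)}\right) + 4\right) 14 = \left(\left(6 + \frac{1}{2} \left(- \frac{4}{3}\right)\right) + 4\right) 14 = \left(\left(6 - \frac{2}{3}\right) + 4\right) 14 = \left(\frac{16}{3} + 4\right) 14 = \frac{28}{3} \cdot 14 = \frac{392}{3}$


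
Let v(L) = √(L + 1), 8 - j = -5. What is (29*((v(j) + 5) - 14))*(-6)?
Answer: 1566 - 174*√14 ≈ 914.95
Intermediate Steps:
j = 13 (j = 8 - 1*(-5) = 8 + 5 = 13)
v(L) = √(1 + L)
(29*((v(j) + 5) - 14))*(-6) = (29*((√(1 + 13) + 5) - 14))*(-6) = (29*((√14 + 5) - 14))*(-6) = (29*((5 + √14) - 14))*(-6) = (29*(-9 + √14))*(-6) = (-261 + 29*√14)*(-6) = 1566 - 174*√14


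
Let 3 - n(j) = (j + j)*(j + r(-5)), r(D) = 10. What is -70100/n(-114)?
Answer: 70100/23709 ≈ 2.9567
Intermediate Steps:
n(j) = 3 - 2*j*(10 + j) (n(j) = 3 - (j + j)*(j + 10) = 3 - 2*j*(10 + j))
-70100/n(-114) = -70100/(3 - 20*(-114) - 2*(-114)**2) = -70100/(3 + 2280 - 2*12996) = -70100/(3 + 2280 - 25992) = -70100/(-23709) = -70100*(-1/23709) = 70100/23709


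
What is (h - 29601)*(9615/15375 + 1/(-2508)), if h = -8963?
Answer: -15489259523/642675 ≈ -24101.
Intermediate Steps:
(h - 29601)*(9615/15375 + 1/(-2508)) = (-8963 - 29601)*(9615/15375 + 1/(-2508)) = -38564*(9615*(1/15375) - 1/2508) = -38564*(641/1025 - 1/2508) = -38564*1606603/2570700 = -15489259523/642675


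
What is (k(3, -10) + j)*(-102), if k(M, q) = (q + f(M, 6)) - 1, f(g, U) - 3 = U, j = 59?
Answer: -5814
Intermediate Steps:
f(g, U) = 3 + U
k(M, q) = 8 + q (k(M, q) = (q + (3 + 6)) - 1 = (q + 9) - 1 = (9 + q) - 1 = 8 + q)
(k(3, -10) + j)*(-102) = ((8 - 10) + 59)*(-102) = (-2 + 59)*(-102) = 57*(-102) = -5814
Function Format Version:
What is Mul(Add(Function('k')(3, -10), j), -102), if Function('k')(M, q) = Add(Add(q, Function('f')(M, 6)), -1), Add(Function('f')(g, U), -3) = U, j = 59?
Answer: -5814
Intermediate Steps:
Function('f')(g, U) = Add(3, U)
Function('k')(M, q) = Add(8, q) (Function('k')(M, q) = Add(Add(q, Add(3, 6)), -1) = Add(Add(q, 9), -1) = Add(Add(9, q), -1) = Add(8, q))
Mul(Add(Function('k')(3, -10), j), -102) = Mul(Add(Add(8, -10), 59), -102) = Mul(Add(-2, 59), -102) = Mul(57, -102) = -5814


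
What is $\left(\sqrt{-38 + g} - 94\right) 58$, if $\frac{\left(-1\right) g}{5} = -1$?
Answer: $-5452 + 58 i \sqrt{33} \approx -5452.0 + 333.18 i$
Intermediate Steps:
$g = 5$ ($g = \left(-5\right) \left(-1\right) = 5$)
$\left(\sqrt{-38 + g} - 94\right) 58 = \left(\sqrt{-38 + 5} - 94\right) 58 = \left(\sqrt{-33} - 94\right) 58 = \left(i \sqrt{33} - 94\right) 58 = \left(-94 + i \sqrt{33}\right) 58 = -5452 + 58 i \sqrt{33}$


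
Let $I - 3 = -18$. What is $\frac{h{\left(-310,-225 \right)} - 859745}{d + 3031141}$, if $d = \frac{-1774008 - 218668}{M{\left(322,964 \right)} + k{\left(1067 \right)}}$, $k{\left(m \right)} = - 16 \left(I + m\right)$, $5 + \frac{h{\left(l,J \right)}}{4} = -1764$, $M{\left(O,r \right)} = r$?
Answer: $- \frac{3438678907}{12025034516} \approx -0.28596$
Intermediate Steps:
$I = -15$ ($I = 3 - 18 = -15$)
$h{\left(l,J \right)} = -7076$ ($h{\left(l,J \right)} = -20 + 4 \left(-1764\right) = -20 - 7056 = -7076$)
$k{\left(m \right)} = 240 - 16 m$ ($k{\left(m \right)} = - 16 \left(-15 + m\right) = 240 - 16 m$)
$d = \frac{498169}{3967}$ ($d = \frac{-1774008 - 218668}{964 + \left(240 - 17072\right)} = - \frac{1992676}{964 + \left(240 - 17072\right)} = - \frac{1992676}{964 - 16832} = - \frac{1992676}{-15868} = \left(-1992676\right) \left(- \frac{1}{15868}\right) = \frac{498169}{3967} \approx 125.58$)
$\frac{h{\left(-310,-225 \right)} - 859745}{d + 3031141} = \frac{-7076 - 859745}{\frac{498169}{3967} + 3031141} = - \frac{866821}{\frac{12025034516}{3967}} = \left(-866821\right) \frac{3967}{12025034516} = - \frac{3438678907}{12025034516}$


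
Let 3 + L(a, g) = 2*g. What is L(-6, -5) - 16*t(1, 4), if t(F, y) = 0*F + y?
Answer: -77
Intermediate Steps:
L(a, g) = -3 + 2*g
t(F, y) = y (t(F, y) = 0 + y = y)
L(-6, -5) - 16*t(1, 4) = (-3 + 2*(-5)) - 16*4 = (-3 - 10) - 64 = -13 - 64 = -77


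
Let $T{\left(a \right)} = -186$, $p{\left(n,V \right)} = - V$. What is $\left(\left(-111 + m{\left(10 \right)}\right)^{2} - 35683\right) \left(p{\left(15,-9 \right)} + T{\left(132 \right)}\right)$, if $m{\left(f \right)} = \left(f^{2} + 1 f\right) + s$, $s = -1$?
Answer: $6315183$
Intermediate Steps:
$m{\left(f \right)} = -1 + f + f^{2}$ ($m{\left(f \right)} = \left(f^{2} + 1 f\right) - 1 = \left(f^{2} + f\right) - 1 = \left(f + f^{2}\right) - 1 = -1 + f + f^{2}$)
$\left(\left(-111 + m{\left(10 \right)}\right)^{2} - 35683\right) \left(p{\left(15,-9 \right)} + T{\left(132 \right)}\right) = \left(\left(-111 + \left(-1 + 10 + 10^{2}\right)\right)^{2} - 35683\right) \left(\left(-1\right) \left(-9\right) - 186\right) = \left(\left(-111 + \left(-1 + 10 + 100\right)\right)^{2} - 35683\right) \left(9 - 186\right) = \left(\left(-111 + 109\right)^{2} - 35683\right) \left(-177\right) = \left(\left(-2\right)^{2} - 35683\right) \left(-177\right) = \left(4 - 35683\right) \left(-177\right) = \left(-35679\right) \left(-177\right) = 6315183$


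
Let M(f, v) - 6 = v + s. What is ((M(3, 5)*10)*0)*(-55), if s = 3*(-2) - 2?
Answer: 0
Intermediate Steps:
s = -8 (s = -6 - 2 = -8)
M(f, v) = -2 + v (M(f, v) = 6 + (v - 8) = 6 + (-8 + v) = -2 + v)
((M(3, 5)*10)*0)*(-55) = (((-2 + 5)*10)*0)*(-55) = ((3*10)*0)*(-55) = (30*0)*(-55) = 0*(-55) = 0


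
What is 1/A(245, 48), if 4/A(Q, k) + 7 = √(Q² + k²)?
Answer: -7/4 + √62329/4 ≈ 60.664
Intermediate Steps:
A(Q, k) = 4/(-7 + √(Q² + k²))
1/A(245, 48) = 1/(4/(-7 + √(245² + 48²))) = 1/(4/(-7 + √(60025 + 2304))) = 1/(4/(-7 + √62329)) = -7/4 + √62329/4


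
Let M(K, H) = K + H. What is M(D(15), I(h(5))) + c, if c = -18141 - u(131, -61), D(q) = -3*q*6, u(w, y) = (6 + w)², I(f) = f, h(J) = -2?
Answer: -37182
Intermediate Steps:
D(q) = -18*q
M(K, H) = H + K
c = -36910 (c = -18141 - (6 + 131)² = -18141 - 1*137² = -18141 - 1*18769 = -18141 - 18769 = -36910)
M(D(15), I(h(5))) + c = (-2 - 18*15) - 36910 = (-2 - 270) - 36910 = -272 - 36910 = -37182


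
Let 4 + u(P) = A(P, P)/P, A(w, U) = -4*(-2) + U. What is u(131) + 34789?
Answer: 4556974/131 ≈ 34786.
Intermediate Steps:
A(w, U) = 8 + U
u(P) = -4 + (8 + P)/P
u(131) + 34789 = (-3 + 8/131) + 34789 = -385/131 + 34789 = 4556974/131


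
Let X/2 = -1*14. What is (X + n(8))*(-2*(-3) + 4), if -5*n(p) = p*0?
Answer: -280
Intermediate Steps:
n(p) = 0 (n(p) = -p*0/5 = -⅕*0 = 0)
X = -28 (X = 2*(-1*14) = 2*(-14) = -28)
(X + n(8))*(-2*(-3) + 4) = (-28 + 0)*(-2*(-3) + 4) = -28*(6 + 4) = -28*10 = -280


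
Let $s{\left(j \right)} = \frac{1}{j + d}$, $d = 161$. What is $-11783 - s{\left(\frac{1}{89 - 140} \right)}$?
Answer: $- \frac{96738481}{8210} \approx -11783.0$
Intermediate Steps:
$s{\left(j \right)} = \frac{1}{161 + j}$ ($s{\left(j \right)} = \frac{1}{j + 161} = \frac{1}{161 + j}$)
$-11783 - s{\left(\frac{1}{89 - 140} \right)} = -11783 - \frac{1}{161 + \frac{1}{89 - 140}} = -11783 - \frac{1}{161 + \frac{1}{-51}} = -11783 - \frac{1}{161 - \frac{1}{51}} = -11783 - \frac{1}{\frac{8210}{51}} = -11783 - \frac{51}{8210} = - \frac{96738481}{8210}$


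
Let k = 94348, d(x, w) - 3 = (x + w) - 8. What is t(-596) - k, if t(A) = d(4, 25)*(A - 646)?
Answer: -124156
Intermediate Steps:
d(x, w) = -5 + w + x (d(x, w) = 3 + ((x + w) - 8) = 3 + ((w + x) - 8) = 3 + (-8 + w + x) = -5 + w + x)
t(A) = -15504 + 24*A (t(A) = (-5 + 25 + 4)*(A - 646) = 24*(-646 + A) = -15504 + 24*A)
t(-596) - k = (-15504 + 24*(-596)) - 1*94348 = (-15504 - 14304) - 94348 = -29808 - 94348 = -124156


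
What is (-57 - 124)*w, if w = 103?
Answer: -18643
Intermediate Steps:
(-57 - 124)*w = (-57 - 124)*103 = -181*103 = -18643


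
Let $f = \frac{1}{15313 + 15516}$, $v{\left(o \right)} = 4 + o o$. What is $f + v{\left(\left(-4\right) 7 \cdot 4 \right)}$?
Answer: $\frac{386842293}{30829} \approx 12548.0$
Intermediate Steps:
$v{\left(o \right)} = 4 + o^{2}$
$f = \frac{1}{30829} \approx 3.2437 \cdot 10^{-5}$
$f + v{\left(\left(-4\right) 7 \cdot 4 \right)} = \frac{1}{30829} + \left(4 + \left(\left(-4\right) 7 \cdot 4\right)^{2}\right) = \frac{1}{30829} + \left(4 + \left(\left(-28\right) 4\right)^{2}\right) = \frac{1}{30829} + \left(4 + \left(-112\right)^{2}\right) = \frac{1}{30829} + \left(4 + 12544\right) = \frac{1}{30829} + 12548 = \frac{386842293}{30829}$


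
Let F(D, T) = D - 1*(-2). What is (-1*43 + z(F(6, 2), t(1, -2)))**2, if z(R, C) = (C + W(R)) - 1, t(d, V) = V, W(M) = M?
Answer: 1444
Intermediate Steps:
F(D, T) = 2 + D (F(D, T) = D + 2 = 2 + D)
z(R, C) = -1 + C + R (z(R, C) = (C + R) - 1 = -1 + C + R)
(-1*43 + z(F(6, 2), t(1, -2)))**2 = (-1*43 + (-1 - 2 + (2 + 6)))**2 = (-43 + (-1 - 2 + 8))**2 = (-43 + 5)**2 = (-38)**2 = 1444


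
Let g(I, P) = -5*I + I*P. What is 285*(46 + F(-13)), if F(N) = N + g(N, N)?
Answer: 76095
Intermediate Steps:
F(N) = N + N*(-5 + N)
285*(46 + F(-13)) = 285*(46 - 13*(-4 - 13)) = 285*(46 - 13*(-17)) = 285*(46 + 221) = 285*267 = 76095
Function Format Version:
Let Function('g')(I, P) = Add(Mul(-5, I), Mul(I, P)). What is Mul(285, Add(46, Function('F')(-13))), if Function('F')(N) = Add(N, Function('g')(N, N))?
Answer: 76095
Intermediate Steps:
Function('F')(N) = Add(N, Mul(N, Add(-5, N)))
Mul(285, Add(46, Function('F')(-13))) = Mul(285, Add(46, Mul(-13, Add(-4, -13)))) = Mul(285, Add(46, Mul(-13, -17))) = Mul(285, Add(46, 221)) = Mul(285, 267) = 76095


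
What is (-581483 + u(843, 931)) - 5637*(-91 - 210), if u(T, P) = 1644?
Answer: 1116898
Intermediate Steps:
(-581483 + u(843, 931)) - 5637*(-91 - 210) = (-581483 + 1644) - 5637*(-91 - 210) = -579839 - 5637*(-301) = -579839 + 1696737 = 1116898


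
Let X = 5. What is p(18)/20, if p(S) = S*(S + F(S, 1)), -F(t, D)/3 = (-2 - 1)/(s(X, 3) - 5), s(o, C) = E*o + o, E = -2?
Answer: 1539/100 ≈ 15.390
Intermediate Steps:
s(o, C) = -o (s(o, C) = -2*o + o = -o)
F(t, D) = -9/10 (F(t, D) = -3*(-2 - 1)/(-1*5 - 5) = -(-9)/(-5 - 5) = -(-9)/(-10) = -(-9)*(-1)/10 = -3*3/10 = -9/10)
p(S) = S*(-9/10 + S) (p(S) = S*(S - 9/10) = S*(-9/10 + S))
p(18)/20 = ((⅒)*18*(-9 + 10*18))/20 = ((⅒)*18*(-9 + 180))/20 = ((⅒)*18*171)/20 = (1/20)*(1539/5) = 1539/100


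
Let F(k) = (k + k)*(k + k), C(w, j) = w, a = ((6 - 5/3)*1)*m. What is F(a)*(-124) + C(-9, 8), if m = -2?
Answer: -335377/9 ≈ -37264.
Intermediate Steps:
a = -26/3 (a = ((6 - 5/3)*1)*(-2) = ((13/3)*1)*(-2) = (13/3)*(-2) = -26/3 ≈ -8.6667)
F(k) = 4*k² (F(k) = (2*k)*(2*k) = 4*k²)
F(a)*(-124) + C(-9, 8) = (4*(-26/3)²)*(-124) - 9 = (4*(676/9))*(-124) - 9 = (2704/9)*(-124) - 9 = -335296/9 - 9 = -335377/9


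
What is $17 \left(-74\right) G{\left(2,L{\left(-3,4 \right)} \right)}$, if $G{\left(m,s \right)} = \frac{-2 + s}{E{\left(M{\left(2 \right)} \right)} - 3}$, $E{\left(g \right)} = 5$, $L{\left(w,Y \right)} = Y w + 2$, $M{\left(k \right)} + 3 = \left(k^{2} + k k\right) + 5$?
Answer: $7548$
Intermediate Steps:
$M{\left(k \right)} = 2 + 2 k^{2}$ ($M{\left(k \right)} = -3 + \left(\left(k^{2} + k k\right) + 5\right) = -3 + \left(\left(k^{2} + k^{2}\right) + 5\right) = -3 + \left(2 k^{2} + 5\right) = -3 + \left(5 + 2 k^{2}\right) = 2 + 2 k^{2}$)
$L{\left(w,Y \right)} = 2 + Y w$
$G{\left(m,s \right)} = -1 + \frac{s}{2}$ ($G{\left(m,s \right)} = \frac{-2 + s}{5 - 3} = \frac{-2 + s}{2} = \left(-2 + s\right) \frac{1}{2} = -1 + \frac{s}{2}$)
$17 \left(-74\right) G{\left(2,L{\left(-3,4 \right)} \right)} = 17 \left(-74\right) \left(-1 + \frac{2 + 4 \left(-3\right)}{2}\right) = - 1258 \left(-1 + \frac{2 - 12}{2}\right) = - 1258 \left(-1 + \frac{1}{2} \left(-10\right)\right) = - 1258 \left(-1 - 5\right) = \left(-1258\right) \left(-6\right) = 7548$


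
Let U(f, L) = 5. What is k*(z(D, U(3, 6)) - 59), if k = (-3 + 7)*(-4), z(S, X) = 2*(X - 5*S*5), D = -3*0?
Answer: 784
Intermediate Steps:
D = 0
z(S, X) = -50*S + 2*X (z(S, X) = 2*(X - 25*S) = -50*S + 2*X)
k = -16 (k = 4*(-4) = -16)
k*(z(D, U(3, 6)) - 59) = -16*((-50*0 + 2*5) - 59) = -16*((0 + 10) - 59) = -16*(10 - 59) = -16*(-49) = 784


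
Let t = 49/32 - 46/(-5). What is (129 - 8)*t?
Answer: 207757/160 ≈ 1298.5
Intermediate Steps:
t = 1717/160 (t = 49*(1/32) - 46*(-1/5) = 49/32 + 46/5 = 1717/160 ≈ 10.731)
(129 - 8)*t = (129 - 8)*(1717/160) = 121*(1717/160) = 207757/160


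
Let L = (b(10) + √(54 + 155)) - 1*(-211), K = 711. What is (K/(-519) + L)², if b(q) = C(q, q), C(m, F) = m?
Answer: 1449951177/29929 + 75992*√209/173 ≈ 54797.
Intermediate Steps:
b(q) = q
L = 221 + √209 (L = (10 + √(54 + 155)) - 1*(-211) = (10 + √209) + 211 = 221 + √209 ≈ 235.46)
(K/(-519) + L)² = (711/(-519) + (221 + √209))² = (711*(-1/519) + (221 + √209))² = (-237/173 + (221 + √209))² = (37996/173 + √209)²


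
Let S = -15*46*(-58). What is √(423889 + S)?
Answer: √463909 ≈ 681.11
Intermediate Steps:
S = 40020 (S = -690*(-58) = 40020)
√(423889 + S) = √(423889 + 40020) = √463909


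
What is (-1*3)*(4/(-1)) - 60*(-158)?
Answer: 9492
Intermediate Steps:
(-1*3)*(4/(-1)) - 60*(-158) = -12*(-1) + 9480 = -3*(-4) + 9480 = 12 + 9480 = 9492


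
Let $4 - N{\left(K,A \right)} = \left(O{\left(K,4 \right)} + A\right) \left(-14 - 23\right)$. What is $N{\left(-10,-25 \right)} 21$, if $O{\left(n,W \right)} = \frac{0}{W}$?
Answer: $-19341$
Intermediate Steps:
$O{\left(n,W \right)} = 0$
$N{\left(K,A \right)} = 4 + 37 A$ ($N{\left(K,A \right)} = 4 - \left(0 + A\right) \left(-14 - 23\right) = 4 - A \left(-37\right) = 4 - - 37 A = 4 + 37 A$)
$N{\left(-10,-25 \right)} 21 = \left(4 + 37 \left(-25\right)\right) 21 = \left(4 - 925\right) 21 = \left(-921\right) 21 = -19341$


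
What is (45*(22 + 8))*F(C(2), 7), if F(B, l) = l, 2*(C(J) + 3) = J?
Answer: 9450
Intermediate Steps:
C(J) = -3 + J/2
(45*(22 + 8))*F(C(2), 7) = (45*(22 + 8))*7 = (45*30)*7 = 1350*7 = 9450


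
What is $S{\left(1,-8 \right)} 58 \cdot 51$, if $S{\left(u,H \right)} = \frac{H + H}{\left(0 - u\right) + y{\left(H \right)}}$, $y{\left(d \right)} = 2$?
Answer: $-47328$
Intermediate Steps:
$S{\left(u,H \right)} = \frac{2 H}{2 - u}$ ($S{\left(u,H \right)} = \frac{H + H}{\left(0 - u\right) + 2} = \frac{2 H}{- u + 2} = \frac{2 H}{2 - u}$)
$S{\left(1,-8 \right)} 58 \cdot 51 = \left(-2\right) \left(-8\right) \frac{1}{-2 + 1} \cdot 58 \cdot 51 = \left(-2\right) \left(-8\right) \frac{1}{-1} \cdot 58 \cdot 51 = \left(-2\right) \left(-8\right) \left(-1\right) 58 \cdot 51 = \left(-16\right) 58 \cdot 51 = \left(-928\right) 51 = -47328$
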